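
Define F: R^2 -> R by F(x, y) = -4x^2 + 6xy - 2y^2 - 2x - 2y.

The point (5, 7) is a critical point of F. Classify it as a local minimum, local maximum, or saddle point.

saddle point

The Hessian of F is constant: H = [[-8, 6], [6, -4]].
det(H) = (-8)·(-4) − 6² = -4.
Since det(H) < 0, H is indefinite and the critical point is a saddle point.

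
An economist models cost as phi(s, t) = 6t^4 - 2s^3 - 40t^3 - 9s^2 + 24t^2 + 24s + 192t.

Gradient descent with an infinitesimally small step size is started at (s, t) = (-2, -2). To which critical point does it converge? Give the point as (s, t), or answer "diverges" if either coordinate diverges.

(-4, -1)

phi is separable, so gradient descent decouples: s follows -∂phi/∂s, t follows -∂phi/∂t.
∂phi/∂s = -6(s - 1)(s + 4); at s=-2 this is 36, so s decreases.
∂phi/∂t = 24(t - 4)(t - 2)(t + 1); at t=-2 this is -576, so t increases.
s converges to its nearest critical value -4 (a local min of the s-part); t converges to -1. The iterate converges to (-4, -1).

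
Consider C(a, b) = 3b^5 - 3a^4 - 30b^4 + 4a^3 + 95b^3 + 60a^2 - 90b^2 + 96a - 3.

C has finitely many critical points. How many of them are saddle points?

6

C separates as a function of a plus a function of b, so ∇C=0 decouples.
∂C/∂a = -12(a - 4)(a + 1)(a + 2) = 0 at a ∈ {-2, -1, 4}; ∂C/∂b = 15b(b - 4)(b - 3)(b - 1) = 0 at b ∈ {0, 1, 3, 4}.
The Hessian is diagonal: diag(C_aa, C_bb). Second derivatives: C_aa(-2)=-72, C_aa(-1)=60, C_aa(4)=-360; C_bb(0)=-180, C_bb(1)=90, C_bb(3)=-90, C_bb(4)=180.
Saddle points occur where the two diagonal entries have opposite signs: (-2, 1), (-2, 4), (-1, 0), (-1, 3), (4, 1), (4, 4). Count: 6.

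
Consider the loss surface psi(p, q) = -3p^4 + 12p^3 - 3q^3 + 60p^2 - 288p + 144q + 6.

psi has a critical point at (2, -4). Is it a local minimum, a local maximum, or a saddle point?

local minimum

The mixed partial ∂²psi/∂p∂q is 0, so the Hessian at any point is diag(psi_pp, psi_qq) = diag(12(-3p^2 + 6p + 10), -18q).
At (2, -4): H = diag(120, 72).
Both eigenvalues are positive, so H is positive definite: a local minimum.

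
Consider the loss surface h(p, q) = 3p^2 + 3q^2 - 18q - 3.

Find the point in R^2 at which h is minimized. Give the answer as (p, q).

h(p,q) separates as A(p) + B(q) − 3, so its minimum is min A + min B − 3.
A'(p) = 6p vanishes at p ∈ {0}; B'(q) = 6q - 18 vanishes at q ∈ {3}.
Local minima of A (where A''>0): A(0)=0. Local minima of B: B(3)=-27.
So the global minimum of h is A(0) + B(3) − 3 = 0 − 27 − 3 = -30, attained at (0, 3).

(0, 3)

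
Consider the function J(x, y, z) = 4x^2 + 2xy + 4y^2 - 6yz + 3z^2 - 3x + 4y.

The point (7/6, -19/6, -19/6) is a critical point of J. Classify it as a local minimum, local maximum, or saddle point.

local minimum

The Hessian is constant: H = [[8, 2, 0], [2, 8, -6], [0, -6, 6]].
Leading principal minors: Δ₁ = 8, Δ₂ = 60, Δ₃ = 72.
All leading minors are positive, so H is positive definite: a local minimum.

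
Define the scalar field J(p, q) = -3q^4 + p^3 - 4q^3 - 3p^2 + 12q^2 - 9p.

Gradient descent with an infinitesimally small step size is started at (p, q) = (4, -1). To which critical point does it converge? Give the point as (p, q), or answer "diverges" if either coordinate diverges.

J is separable, so gradient descent decouples: p follows -∂J/∂p, q follows -∂J/∂q.
∂J/∂p = 3(p - 3)(p + 1); at p=4 this is 15, so p decreases.
∂J/∂q = -12q(q - 1)(q + 2); at q=-1 this is -24, so q increases.
p converges to its nearest critical value 3 (a local min of the p-part); q converges to 0. The iterate converges to (3, 0).

(3, 0)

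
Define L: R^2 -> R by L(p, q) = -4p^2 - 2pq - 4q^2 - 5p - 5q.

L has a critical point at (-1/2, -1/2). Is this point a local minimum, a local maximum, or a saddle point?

local maximum

The Hessian of L is constant: H = [[-8, -2], [-2, -8]].
det(H) = (-8)·(-8) − (-2)² = 60.
det(H) > 0 and tr(H) = -16 < 0, so H is negative definite and the point is a local maximum.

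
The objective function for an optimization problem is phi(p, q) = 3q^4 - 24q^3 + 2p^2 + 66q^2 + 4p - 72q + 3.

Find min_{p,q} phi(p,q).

-26

phi(p,q) separates as A(p) + B(q) + 3, so its minimum is min A + min B + 3.
A'(p) = 4p + 4 vanishes at p ∈ {-1}; B'(q) = 12(q - 3)(q - 2)(q - 1) vanishes at q ∈ {1, 2, 3}.
Local minima of A (where A''>0): A(-1)=-2. Local minima of B: B(1)=-27, B(3)=-27.
So the global minimum of phi is A(-1) + B(1) + 3 = -2 − 27 + 3 = -26, attained at (-1, 1).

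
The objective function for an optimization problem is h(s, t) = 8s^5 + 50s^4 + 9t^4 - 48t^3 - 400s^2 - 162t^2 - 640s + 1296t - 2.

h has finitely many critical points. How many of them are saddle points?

h separates as a function of s plus a function of t, so ∇h=0 decouples.
∂h/∂s = 40(s - 2)(s + 1)(s + 2)(s + 4) = 0 at s ∈ {-4, -2, -1, 2}; ∂h/∂t = 36(t - 4)(t - 3)(t + 3) = 0 at t ∈ {-3, 3, 4}.
The Hessian is diagonal: diag(h_ss, h_tt). Second derivatives: h_ss(-4)=-1440, h_ss(-2)=320, h_ss(-1)=-360, h_ss(2)=2880; h_tt(-3)=1512, h_tt(3)=-216, h_tt(4)=252.
Saddle points occur where the two diagonal entries have opposite signs: (-4, -3), (-4, 4), (-2, 3), (-1, -3), (-1, 4), (2, 3). Count: 6.

6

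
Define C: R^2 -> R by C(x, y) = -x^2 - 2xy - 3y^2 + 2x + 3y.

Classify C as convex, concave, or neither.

C is quadratic, so its Hessian is the constant matrix H = [[-2, -2], [-2, -6]].
det(H) = 8, tr(H) = -8.
det(H) > 0 and tr(H) < 0, so H is negative definite everywhere: concave.

concave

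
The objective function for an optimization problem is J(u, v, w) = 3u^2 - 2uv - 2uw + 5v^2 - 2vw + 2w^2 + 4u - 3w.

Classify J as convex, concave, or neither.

convex

J is quadratic, so its Hessian is the constant matrix H = [[6, -2, -2], [-2, 10, -2], [-2, -2, 4]].
Leading principal minors: 6, 56, 144.
All positive ⇒ H ≻ 0 ⇒ convex.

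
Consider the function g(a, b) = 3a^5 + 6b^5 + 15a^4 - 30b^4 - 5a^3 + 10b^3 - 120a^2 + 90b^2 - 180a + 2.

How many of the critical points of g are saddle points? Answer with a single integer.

8

g separates as a function of a plus a function of b, so ∇g=0 decouples.
∂g/∂a = 15(a - 2)(a + 1)(a + 2)(a + 3) = 0 at a ∈ {-3, -2, -1, 2}; ∂g/∂b = 30b(b - 3)(b - 2)(b + 1) = 0 at b ∈ {-1, 0, 2, 3}.
The Hessian is diagonal: diag(g_aa, g_bb). Second derivatives: g_aa(-3)=-150, g_aa(-2)=60, g_aa(-1)=-90, g_aa(2)=900; g_bb(-1)=-360, g_bb(0)=180, g_bb(2)=-180, g_bb(3)=360.
Saddle points occur where the two diagonal entries have opposite signs: (-3, 0), (-3, 3), (-2, -1), (-2, 2), (-1, 0), (-1, 3), (2, -1), (2, 2). Count: 8.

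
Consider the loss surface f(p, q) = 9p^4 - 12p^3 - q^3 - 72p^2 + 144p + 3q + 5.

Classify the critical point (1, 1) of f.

The mixed partial ∂²f/∂p∂q is 0, so the Hessian at any point is diag(f_pp, f_qq) = diag(36(3p^2 - 2p - 4), -6q).
At (1, 1): H = diag(-108, -6).
Both eigenvalues are negative, so H is negative definite: a local maximum.

local maximum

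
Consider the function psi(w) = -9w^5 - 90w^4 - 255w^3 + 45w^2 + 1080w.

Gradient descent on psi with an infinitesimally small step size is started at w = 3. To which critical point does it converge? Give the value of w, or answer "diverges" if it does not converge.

psi'(w) = -45(w - 1)(w + 2)(w + 3)(w + 4), so psi'(3) = -18900.
Gradient descent moves in the -psi' direction, i.e. w is increasing.
There is no critical point above w=3, and psi' keeps the same sign, so the iterate runs off to +∞.

diverges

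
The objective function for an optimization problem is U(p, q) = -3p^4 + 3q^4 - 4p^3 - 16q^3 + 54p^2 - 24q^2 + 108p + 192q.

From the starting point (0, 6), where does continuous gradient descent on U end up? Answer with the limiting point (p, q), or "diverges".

U is separable, so gradient descent decouples: p follows -∂U/∂p, q follows -∂U/∂q.
∂U/∂p = -12(p - 3)(p + 1)(p + 3); at p=0 this is 108, so p decreases.
∂U/∂q = 12(q - 4)(q - 2)(q + 2); at q=6 this is 768, so q decreases.
p converges to its nearest critical value -1 (a local min of the p-part); q converges to 4. The iterate converges to (-1, 4).

(-1, 4)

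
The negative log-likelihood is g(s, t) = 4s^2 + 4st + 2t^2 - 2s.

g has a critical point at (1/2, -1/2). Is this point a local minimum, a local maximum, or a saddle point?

The Hessian of g is constant: H = [[8, 4], [4, 4]].
det(H) = 8·4 − 4² = 16.
det(H) > 0 and tr(H) = 12 > 0, so H is positive definite and the point is a local minimum.

local minimum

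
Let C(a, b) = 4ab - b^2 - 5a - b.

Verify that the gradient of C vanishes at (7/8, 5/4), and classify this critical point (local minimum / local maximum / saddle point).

∇C = (4b - 5, 4a - 2b - 1); substituting (7/8, 5/4) gives ∇C = (0, 0), so (7/8, 5/4) is indeed a critical point.
The Hessian of C is constant: H = [[0, 4], [4, -2]].
det(H) = 0·(-2) − 4² = -16.
Since det(H) < 0, H is indefinite and the critical point is a saddle point.

saddle point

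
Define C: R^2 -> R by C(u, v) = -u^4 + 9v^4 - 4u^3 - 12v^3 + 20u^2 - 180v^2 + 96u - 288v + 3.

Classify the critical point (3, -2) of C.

The mixed partial ∂²C/∂u∂v is 0, so the Hessian at any point is diag(C_uu, C_vv) = diag(4(-3u^2 - 6u + 10), 36(3v^2 - 2v - 10)).
At (3, -2): H = diag(-140, 216).
The eigenvalues have opposite signs, so H is indefinite: a saddle point.

saddle point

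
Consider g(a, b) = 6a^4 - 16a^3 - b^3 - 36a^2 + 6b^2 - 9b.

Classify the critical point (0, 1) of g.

The mixed partial ∂²g/∂a∂b is 0, so the Hessian at any point is diag(g_aa, g_bb) = diag(24(3a^2 - 4a - 3), 6(-b + 2)).
At (0, 1): H = diag(-72, 6).
The eigenvalues have opposite signs, so H is indefinite: a saddle point.

saddle point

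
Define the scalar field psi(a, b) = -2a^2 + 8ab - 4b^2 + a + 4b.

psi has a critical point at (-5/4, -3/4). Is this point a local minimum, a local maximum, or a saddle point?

The Hessian of psi is constant: H = [[-4, 8], [8, -8]].
det(H) = (-4)·(-8) − 8² = -32.
Since det(H) < 0, H is indefinite and the critical point is a saddle point.

saddle point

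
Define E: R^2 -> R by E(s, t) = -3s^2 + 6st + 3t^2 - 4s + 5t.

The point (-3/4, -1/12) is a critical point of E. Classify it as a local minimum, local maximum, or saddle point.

saddle point

The Hessian of E is constant: H = [[-6, 6], [6, 6]].
det(H) = (-6)·6 − 6² = -72.
Since det(H) < 0, H is indefinite and the critical point is a saddle point.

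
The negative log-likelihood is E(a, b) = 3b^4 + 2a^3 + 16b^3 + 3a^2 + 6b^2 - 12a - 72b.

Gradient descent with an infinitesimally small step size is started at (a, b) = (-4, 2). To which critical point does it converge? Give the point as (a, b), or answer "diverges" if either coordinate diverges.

diverges

E is separable, so gradient descent decouples: a follows -∂E/∂a, b follows -∂E/∂b.
∂E/∂a = 6(a - 1)(a + 2); at a=-4 this is 60, so a decreases.
∂E/∂b = 12(b - 1)(b + 2)(b + 3); at b=2 this is 240, so b decreases.
The a-coordinate has no critical point in that direction and runs off to infinity.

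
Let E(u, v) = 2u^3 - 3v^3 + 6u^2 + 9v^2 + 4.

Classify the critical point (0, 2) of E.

The mixed partial ∂²E/∂u∂v is 0, so the Hessian at any point is diag(E_uu, E_vv) = diag(12(u + 1), 18(-v + 1)).
At (0, 2): H = diag(12, -18).
The eigenvalues have opposite signs, so H is indefinite: a saddle point.

saddle point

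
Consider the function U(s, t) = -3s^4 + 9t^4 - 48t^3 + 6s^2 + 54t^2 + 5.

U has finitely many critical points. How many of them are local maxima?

2

U separates as a function of s plus a function of t, so ∇U=0 decouples.
∂U/∂s = -12s(s - 1)(s + 1) = 0 at s ∈ {-1, 0, 1}; ∂U/∂t = 36t(t - 3)(t - 1) = 0 at t ∈ {0, 1, 3}.
The Hessian is diagonal: diag(U_ss, U_tt). Second derivatives: U_ss(-1)=-24, U_ss(0)=12, U_ss(1)=-24; U_tt(0)=108, U_tt(1)=-72, U_tt(3)=216.
Local maxima occur where both diagonal entries negative: (-1, 1), (1, 1). Count: 2.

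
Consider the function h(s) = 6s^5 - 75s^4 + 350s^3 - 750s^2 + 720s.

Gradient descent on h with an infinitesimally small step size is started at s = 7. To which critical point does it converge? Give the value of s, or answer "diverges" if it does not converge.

4

h'(s) = 30(s - 4)(s - 3)(s - 2)(s - 1), so h'(7) = 10800.
Gradient descent moves in the -h' direction, i.e. s is decreasing.
The nearest critical point in that direction is s = 4, where h'' = 180 > 0 (a local minimum). The iterate converges there.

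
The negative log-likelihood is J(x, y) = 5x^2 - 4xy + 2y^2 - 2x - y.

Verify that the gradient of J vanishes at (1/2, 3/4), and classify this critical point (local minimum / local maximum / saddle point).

local minimum

∇J = (10x - 4y - 2, -4x + 4y - 1); substituting (1/2, 3/4) gives ∇J = (0, 0), so (1/2, 3/4) is indeed a critical point.
The Hessian of J is constant: H = [[10, -4], [-4, 4]].
det(H) = 10·4 − (-4)² = 24.
det(H) > 0 and tr(H) = 14 > 0, so H is positive definite and the point is a local minimum.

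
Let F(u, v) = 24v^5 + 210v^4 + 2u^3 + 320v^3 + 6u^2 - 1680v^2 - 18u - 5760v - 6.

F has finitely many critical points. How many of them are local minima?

2

F separates as a function of u plus a function of v, so ∇F=0 decouples.
∂F/∂u = 6(u - 1)(u + 3) = 0 at u ∈ {-3, 1}; ∂F/∂v = 120(v - 2)(v + 2)(v + 3)(v + 4) = 0 at v ∈ {-4, -3, -2, 2}.
The Hessian is diagonal: diag(F_uu, F_vv). Second derivatives: F_uu(-3)=-24, F_uu(1)=24; F_vv(-4)=-1440, F_vv(-3)=600, F_vv(-2)=-960, F_vv(2)=14400.
Local minima occur where both diagonal entries positive: (1, -3), (1, 2). Count: 2.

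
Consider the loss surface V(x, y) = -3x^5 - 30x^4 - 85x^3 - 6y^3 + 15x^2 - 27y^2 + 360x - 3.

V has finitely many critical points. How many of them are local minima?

V separates as a function of x plus a function of y, so ∇V=0 decouples.
∂V/∂x = -15(x - 1)(x + 2)(x + 3)(x + 4) = 0 at x ∈ {-4, -3, -2, 1}; ∂V/∂y = -18y(y + 3) = 0 at y ∈ {-3, 0}.
The Hessian is diagonal: diag(V_xx, V_yy). Second derivatives: V_xx(-4)=150, V_xx(-3)=-60, V_xx(-2)=90, V_xx(1)=-900; V_yy(-3)=54, V_yy(0)=-54.
Local minima occur where both diagonal entries positive: (-4, -3), (-2, -3). Count: 2.

2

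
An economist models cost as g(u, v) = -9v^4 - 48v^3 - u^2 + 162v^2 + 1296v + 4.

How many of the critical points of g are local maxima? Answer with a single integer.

g separates as a function of u plus a function of v, so ∇g=0 decouples.
∂g/∂u = -2u = 0 at u ∈ {0}; ∂g/∂v = -36(v - 3)(v + 3)(v + 4) = 0 at v ∈ {-4, -3, 3}.
The Hessian is diagonal: diag(g_uu, g_vv). Second derivatives: g_uu(0)=-2; g_vv(-4)=-252, g_vv(-3)=216, g_vv(3)=-1512.
Local maxima occur where both diagonal entries negative: (0, -4), (0, 3). Count: 2.

2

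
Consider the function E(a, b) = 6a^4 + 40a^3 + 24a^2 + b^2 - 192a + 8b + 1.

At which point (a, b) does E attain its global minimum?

E(a,b) separates as P(a) + Q(b) + 1, so its minimum is min P + min Q + 1.
P'(a) = 24(a - 1)(a + 2)(a + 4) vanishes at a ∈ {-4, -2, 1}; Q'(b) = 2b + 8 vanishes at b ∈ {-4}.
Local minima of P (where P''>0): P(-4)=128, P(1)=-122. Local minima of Q: Q(-4)=-16.
So the global minimum of E is P(1) + Q(-4) + 1 = -122 − 16 + 1 = -137, attained at (1, -4).

(1, -4)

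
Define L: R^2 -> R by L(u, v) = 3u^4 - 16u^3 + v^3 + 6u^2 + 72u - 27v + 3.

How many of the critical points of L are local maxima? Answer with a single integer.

L separates as a function of u plus a function of v, so ∇L=0 decouples.
∂L/∂u = 12(u - 3)(u - 2)(u + 1) = 0 at u ∈ {-1, 2, 3}; ∂L/∂v = 3(v - 3)(v + 3) = 0 at v ∈ {-3, 3}.
The Hessian is diagonal: diag(L_uu, L_vv). Second derivatives: L_uu(-1)=144, L_uu(2)=-36, L_uu(3)=48; L_vv(-3)=-18, L_vv(3)=18.
Local maxima occur where both diagonal entries negative: (2, -3). Count: 1.

1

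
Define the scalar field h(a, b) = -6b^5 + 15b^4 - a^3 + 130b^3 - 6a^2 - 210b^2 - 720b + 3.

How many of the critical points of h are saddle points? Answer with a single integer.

h separates as a function of a plus a function of b, so ∇h=0 decouples.
∂h/∂a = -3a(a + 4) = 0 at a ∈ {-4, 0}; ∂h/∂b = -30(b - 4)(b - 2)(b + 1)(b + 3) = 0 at b ∈ {-3, -1, 2, 4}.
The Hessian is diagonal: diag(h_aa, h_bb). Second derivatives: h_aa(-4)=12, h_aa(0)=-12; h_bb(-3)=2100, h_bb(-1)=-900, h_bb(2)=900, h_bb(4)=-2100.
Saddle points occur where the two diagonal entries have opposite signs: (-4, -1), (-4, 4), (0, -3), (0, 2). Count: 4.

4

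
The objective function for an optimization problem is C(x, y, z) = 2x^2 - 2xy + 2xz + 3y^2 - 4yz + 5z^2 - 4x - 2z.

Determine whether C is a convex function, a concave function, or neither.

convex

C is quadratic, so its Hessian is the constant matrix H = [[4, -2, 2], [-2, 6, -4], [2, -4, 10]].
Leading principal minors: 4, 20, 144.
All positive ⇒ H ≻ 0 ⇒ convex.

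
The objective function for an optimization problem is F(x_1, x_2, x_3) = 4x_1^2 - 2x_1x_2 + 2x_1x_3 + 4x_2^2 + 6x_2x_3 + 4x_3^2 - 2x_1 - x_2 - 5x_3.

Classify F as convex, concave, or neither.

F is quadratic, so its Hessian is the constant matrix H = [[8, -2, 2], [-2, 8, 6], [2, 6, 8]].
Leading principal minors: 8, 60, 112.
All positive ⇒ H ≻ 0 ⇒ convex.

convex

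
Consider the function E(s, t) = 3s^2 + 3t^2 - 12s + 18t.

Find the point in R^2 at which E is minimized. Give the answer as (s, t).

E(s,t) separates as P(s) + Q(t), so its minimum is min P + min Q.
P'(s) = 6s - 12 vanishes at s ∈ {2}; Q'(t) = 6(t + 3) vanishes at t ∈ {-3}.
Local minima of P (where P''>0): P(2)=-12. Local minima of Q: Q(-3)=-27.
So the global minimum of E is P(2) + Q(-3) = -12 − 27 = -39, attained at (2, -3).

(2, -3)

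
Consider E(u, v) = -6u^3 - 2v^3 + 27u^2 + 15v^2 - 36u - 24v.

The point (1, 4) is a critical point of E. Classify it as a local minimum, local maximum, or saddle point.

The mixed partial ∂²E/∂u∂v is 0, so the Hessian at any point is diag(E_uu, E_vv) = diag(18(-2u + 3), 6(-2v + 5)).
At (1, 4): H = diag(18, -18).
The eigenvalues have opposite signs, so H is indefinite: a saddle point.

saddle point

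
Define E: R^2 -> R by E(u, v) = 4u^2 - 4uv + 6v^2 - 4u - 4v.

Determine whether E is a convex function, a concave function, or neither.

E is quadratic, so its Hessian is the constant matrix H = [[8, -4], [-4, 12]].
det(H) = 80, tr(H) = 20.
det(H) > 0 and tr(H) > 0, so H is positive definite everywhere: convex.

convex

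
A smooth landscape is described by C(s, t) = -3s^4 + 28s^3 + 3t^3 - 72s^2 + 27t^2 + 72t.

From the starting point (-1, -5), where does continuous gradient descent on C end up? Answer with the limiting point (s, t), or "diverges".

diverges

C is separable, so gradient descent decouples: s follows -∂C/∂s, t follows -∂C/∂t.
∂C/∂s = -12s(s - 4)(s - 3); at s=-1 this is 240, so s decreases.
∂C/∂t = 9(t + 2)(t + 4); at t=-5 this is 27, so t decreases.
The s-coordinate has no critical point in that direction and runs off to infinity.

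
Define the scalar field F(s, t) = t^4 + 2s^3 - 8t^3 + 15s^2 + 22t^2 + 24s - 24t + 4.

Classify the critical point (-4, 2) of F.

The mixed partial ∂²F/∂s∂t is 0, so the Hessian at any point is diag(F_ss, F_tt) = diag(6(2s + 5), 4(3t^2 - 12t + 11)).
At (-4, 2): H = diag(-18, -4).
Both eigenvalues are negative, so H is negative definite: a local maximum.

local maximum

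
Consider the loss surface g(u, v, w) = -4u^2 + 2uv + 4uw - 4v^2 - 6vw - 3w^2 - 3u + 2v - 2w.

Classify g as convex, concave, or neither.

g is quadratic, so its Hessian is the constant matrix H = [[-8, 2, 4], [2, -8, -6], [4, -6, -6]].
Leading principal minors: -8, 60, -40.
Signs alternate −, +, − ⇒ H ≺ 0 ⇒ concave.

concave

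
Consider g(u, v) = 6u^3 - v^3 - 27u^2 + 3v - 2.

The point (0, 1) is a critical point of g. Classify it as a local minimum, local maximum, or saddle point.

The mixed partial ∂²g/∂u∂v is 0, so the Hessian at any point is diag(g_uu, g_vv) = diag(18(2u - 3), -6v).
At (0, 1): H = diag(-54, -6).
Both eigenvalues are negative, so H is negative definite: a local maximum.

local maximum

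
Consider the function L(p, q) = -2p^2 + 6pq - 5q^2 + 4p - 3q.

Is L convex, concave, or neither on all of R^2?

L is quadratic, so its Hessian is the constant matrix H = [[-4, 6], [6, -10]].
det(H) = 4, tr(H) = -14.
det(H) > 0 and tr(H) < 0, so H is negative definite everywhere: concave.

concave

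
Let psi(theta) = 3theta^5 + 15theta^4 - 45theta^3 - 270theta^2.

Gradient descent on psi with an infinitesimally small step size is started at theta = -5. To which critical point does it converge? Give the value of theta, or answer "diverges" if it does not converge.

psi'(theta) = 15theta(theta - 3)(theta + 3)(theta + 4), so psi'(-5) = 1200.
Gradient descent moves in the -psi' direction, i.e. theta is decreasing.
There is no critical point below theta=-5, and psi' keeps the same sign, so the iterate runs off to −∞.

diverges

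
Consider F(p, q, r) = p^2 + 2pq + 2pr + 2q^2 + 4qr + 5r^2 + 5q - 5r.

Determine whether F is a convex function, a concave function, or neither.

convex

F is quadratic, so its Hessian is the constant matrix H = [[2, 2, 2], [2, 4, 4], [2, 4, 10]].
Leading principal minors: 2, 4, 24.
All positive ⇒ H ≻ 0 ⇒ convex.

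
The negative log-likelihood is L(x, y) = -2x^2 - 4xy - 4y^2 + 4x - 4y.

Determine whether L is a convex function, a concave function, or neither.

L is quadratic, so its Hessian is the constant matrix H = [[-4, -4], [-4, -8]].
det(H) = 16, tr(H) = -12.
det(H) > 0 and tr(H) < 0, so H is negative definite everywhere: concave.

concave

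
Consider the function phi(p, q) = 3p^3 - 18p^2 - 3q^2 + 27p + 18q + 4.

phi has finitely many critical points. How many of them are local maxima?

phi separates as a function of p plus a function of q, so ∇phi=0 decouples.
∂phi/∂p = 9(p - 3)(p - 1) = 0 at p ∈ {1, 3}; ∂phi/∂q = -6(q - 3) = 0 at q ∈ {3}.
The Hessian is diagonal: diag(phi_pp, phi_qq). Second derivatives: phi_pp(1)=-18, phi_pp(3)=18; phi_qq(3)=-6.
Local maxima occur where both diagonal entries negative: (1, 3). Count: 1.

1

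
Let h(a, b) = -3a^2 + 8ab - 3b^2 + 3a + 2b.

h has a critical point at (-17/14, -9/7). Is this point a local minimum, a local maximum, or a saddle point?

saddle point

The Hessian of h is constant: H = [[-6, 8], [8, -6]].
det(H) = (-6)·(-6) − 8² = -28.
Since det(H) < 0, H is indefinite and the critical point is a saddle point.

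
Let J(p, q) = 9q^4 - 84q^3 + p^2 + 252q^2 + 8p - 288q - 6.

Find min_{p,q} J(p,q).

J(p,q) separates as A(p) + B(q) − 6, so its minimum is min A + min B − 6.
A'(p) = 2p + 8 vanishes at p ∈ {-4}; B'(q) = 36(q - 4)(q - 2)(q - 1) vanishes at q ∈ {1, 2, 4}.
Local minima of A (where A''>0): A(-4)=-16. Local minima of B: B(1)=-111, B(4)=-192.
So the global minimum of J is A(-4) + B(4) − 6 = -16 − 192 − 6 = -214, attained at (-4, 4).

-214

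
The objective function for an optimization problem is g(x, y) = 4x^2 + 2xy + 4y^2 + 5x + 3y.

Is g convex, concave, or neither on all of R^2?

convex

g is quadratic, so its Hessian is the constant matrix H = [[8, 2], [2, 8]].
det(H) = 60, tr(H) = 16.
det(H) > 0 and tr(H) > 0, so H is positive definite everywhere: convex.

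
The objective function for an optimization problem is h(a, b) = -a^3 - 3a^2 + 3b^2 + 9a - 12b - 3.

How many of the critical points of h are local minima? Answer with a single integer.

1

h separates as a function of a plus a function of b, so ∇h=0 decouples.
∂h/∂a = -3(a - 1)(a + 3) = 0 at a ∈ {-3, 1}; ∂h/∂b = 6(b - 2) = 0 at b ∈ {2}.
The Hessian is diagonal: diag(h_aa, h_bb). Second derivatives: h_aa(-3)=12, h_aa(1)=-12; h_bb(2)=6.
Local minima occur where both diagonal entries positive: (-3, 2). Count: 1.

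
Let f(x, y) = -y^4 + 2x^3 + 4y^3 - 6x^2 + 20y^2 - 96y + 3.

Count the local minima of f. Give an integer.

1

f separates as a function of x plus a function of y, so ∇f=0 decouples.
∂f/∂x = 6x(x - 2) = 0 at x ∈ {0, 2}; ∂f/∂y = -4(y - 4)(y - 2)(y + 3) = 0 at y ∈ {-3, 2, 4}.
The Hessian is diagonal: diag(f_xx, f_yy). Second derivatives: f_xx(0)=-12, f_xx(2)=12; f_yy(-3)=-140, f_yy(2)=40, f_yy(4)=-56.
Local minima occur where both diagonal entries positive: (2, 2). Count: 1.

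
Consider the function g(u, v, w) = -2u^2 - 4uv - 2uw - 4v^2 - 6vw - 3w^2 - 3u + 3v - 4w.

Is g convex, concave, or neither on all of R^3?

concave

g is quadratic, so its Hessian is the constant matrix H = [[-4, -4, -2], [-4, -8, -6], [-2, -6, -6]].
Leading principal minors: -4, 16, -16.
Signs alternate −, +, − ⇒ H ≺ 0 ⇒ concave.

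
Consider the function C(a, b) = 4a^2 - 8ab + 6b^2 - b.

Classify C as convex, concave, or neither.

convex

C is quadratic, so its Hessian is the constant matrix H = [[8, -8], [-8, 12]].
det(H) = 32, tr(H) = 20.
det(H) > 0 and tr(H) > 0, so H is positive definite everywhere: convex.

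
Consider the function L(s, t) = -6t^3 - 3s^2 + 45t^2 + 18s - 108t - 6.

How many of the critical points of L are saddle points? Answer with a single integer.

L separates as a function of s plus a function of t, so ∇L=0 decouples.
∂L/∂s = -6(s - 3) = 0 at s ∈ {3}; ∂L/∂t = -18(t - 3)(t - 2) = 0 at t ∈ {2, 3}.
The Hessian is diagonal: diag(L_ss, L_tt). Second derivatives: L_ss(3)=-6; L_tt(2)=18, L_tt(3)=-18.
Saddle points occur where the two diagonal entries have opposite signs: (3, 2). Count: 1.

1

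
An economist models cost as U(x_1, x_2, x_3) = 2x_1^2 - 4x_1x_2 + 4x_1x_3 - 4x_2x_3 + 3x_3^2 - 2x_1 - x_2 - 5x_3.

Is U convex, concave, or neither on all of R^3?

U is quadratic, so its Hessian is the constant matrix H = [[4, -4, 4], [-4, 0, -4], [4, -4, 6]].
Leading principal minors: 4, -16, -32.
Neither pattern holds ⇒ H is indefinite ⇒ neither convex nor concave.

neither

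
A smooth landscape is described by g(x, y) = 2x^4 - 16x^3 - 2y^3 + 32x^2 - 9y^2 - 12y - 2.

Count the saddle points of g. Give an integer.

3

g separates as a function of x plus a function of y, so ∇g=0 decouples.
∂g/∂x = 8x(x - 4)(x - 2) = 0 at x ∈ {0, 2, 4}; ∂g/∂y = -6(y + 1)(y + 2) = 0 at y ∈ {-2, -1}.
The Hessian is diagonal: diag(g_xx, g_yy). Second derivatives: g_xx(0)=64, g_xx(2)=-32, g_xx(4)=64; g_yy(-2)=6, g_yy(-1)=-6.
Saddle points occur where the two diagonal entries have opposite signs: (0, -1), (2, -2), (4, -1). Count: 3.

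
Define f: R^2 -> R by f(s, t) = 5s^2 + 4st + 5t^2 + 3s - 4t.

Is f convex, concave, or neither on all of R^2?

f is quadratic, so its Hessian is the constant matrix H = [[10, 4], [4, 10]].
det(H) = 84, tr(H) = 20.
det(H) > 0 and tr(H) > 0, so H is positive definite everywhere: convex.

convex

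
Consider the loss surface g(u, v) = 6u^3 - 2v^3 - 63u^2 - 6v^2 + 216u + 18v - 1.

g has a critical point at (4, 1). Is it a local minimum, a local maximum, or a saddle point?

saddle point

The mixed partial ∂²g/∂u∂v is 0, so the Hessian at any point is diag(g_uu, g_vv) = diag(18(2u - 7), -12(v + 1)).
At (4, 1): H = diag(18, -24).
The eigenvalues have opposite signs, so H is indefinite: a saddle point.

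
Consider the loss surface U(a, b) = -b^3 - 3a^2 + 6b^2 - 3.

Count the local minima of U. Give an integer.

U separates as a function of a plus a function of b, so ∇U=0 decouples.
∂U/∂a = -6a = 0 at a ∈ {0}; ∂U/∂b = -3b(b - 4) = 0 at b ∈ {0, 4}.
The Hessian is diagonal: diag(U_aa, U_bb). Second derivatives: U_aa(0)=-6; U_bb(0)=12, U_bb(4)=-12.
Local minima occur where both diagonal entries positive: none. Count: 0.

0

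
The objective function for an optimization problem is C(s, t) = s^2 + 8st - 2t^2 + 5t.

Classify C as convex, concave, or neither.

C is quadratic, so its Hessian is the constant matrix H = [[2, 8], [8, -4]].
det(H) = -72, tr(H) = -2.
det(H) < 0, so H is indefinite: neither convex nor concave.

neither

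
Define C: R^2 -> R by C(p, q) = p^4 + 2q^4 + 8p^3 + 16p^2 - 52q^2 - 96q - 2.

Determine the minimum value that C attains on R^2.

C(p,q) separates as A(p) + B(q) − 2, so its minimum is min A + min B − 2.
A'(p) = 4p(p + 2)(p + 4) vanishes at p ∈ {-4, -2, 0}; B'(q) = 8(q - 4)(q + 1)(q + 3) vanishes at q ∈ {-3, -1, 4}.
Local minima of A (where A''>0): A(-4)=0, A(0)=0. Local minima of B: B(-3)=-18, B(4)=-704.
So the global minimum of C is A(-4) + B(4) − 2 = 0 − 704 − 2 = -706, attained at (-4, 4).

-706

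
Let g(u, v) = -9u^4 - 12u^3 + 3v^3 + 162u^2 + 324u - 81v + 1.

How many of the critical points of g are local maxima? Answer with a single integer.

g separates as a function of u plus a function of v, so ∇g=0 decouples.
∂g/∂u = -36(u - 3)(u + 1)(u + 3) = 0 at u ∈ {-3, -1, 3}; ∂g/∂v = 9(v - 3)(v + 3) = 0 at v ∈ {-3, 3}.
The Hessian is diagonal: diag(g_uu, g_vv). Second derivatives: g_uu(-3)=-432, g_uu(-1)=288, g_uu(3)=-864; g_vv(-3)=-54, g_vv(3)=54.
Local maxima occur where both diagonal entries negative: (-3, -3), (3, -3). Count: 2.

2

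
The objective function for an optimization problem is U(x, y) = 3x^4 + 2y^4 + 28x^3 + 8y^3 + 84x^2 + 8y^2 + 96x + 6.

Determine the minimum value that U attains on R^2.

U(x,y) separates as P(x) + Q(y) + 6, so its minimum is min P + min Q + 6.
P'(x) = 12(x + 1)(x + 2)(x + 4) vanishes at x ∈ {-4, -2, -1}; Q'(y) = 8y(y + 1)(y + 2) vanishes at y ∈ {-2, -1, 0}.
Local minima of P (where P''>0): P(-4)=-64, P(-1)=-37. Local minima of Q: Q(-2)=0, Q(0)=0.
So the global minimum of U is P(-4) + Q(-2) + 6 = -64 + 0 + 6 = -58, attained at (-4, -2).

-58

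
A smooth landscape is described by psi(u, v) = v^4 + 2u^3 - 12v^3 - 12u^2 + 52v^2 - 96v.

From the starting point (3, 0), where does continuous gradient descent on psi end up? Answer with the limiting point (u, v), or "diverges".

(4, 2)

psi is separable, so gradient descent decouples: u follows -∂psi/∂u, v follows -∂psi/∂v.
∂psi/∂u = 6u(u - 4); at u=3 this is -18, so u increases.
∂psi/∂v = 4(v - 4)(v - 3)(v - 2); at v=0 this is -96, so v increases.
u converges to its nearest critical value 4 (a local min of the u-part); v converges to 2. The iterate converges to (4, 2).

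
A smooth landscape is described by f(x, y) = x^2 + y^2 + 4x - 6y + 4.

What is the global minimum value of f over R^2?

f(x,y) separates as P(x) + Q(y) + 4, so its minimum is min P + min Q + 4.
P'(x) = 2x + 4 vanishes at x ∈ {-2}; Q'(y) = 2y - 6 vanishes at y ∈ {3}.
Local minima of P (where P''>0): P(-2)=-4. Local minima of Q: Q(3)=-9.
So the global minimum of f is P(-2) + Q(3) + 4 = -4 − 9 + 4 = -9, attained at (-2, 3).

-9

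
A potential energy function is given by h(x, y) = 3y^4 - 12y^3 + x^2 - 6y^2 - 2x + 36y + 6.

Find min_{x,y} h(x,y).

-22

h(x,y) separates as P(x) + Q(y) + 6, so its minimum is min P + min Q + 6.
P'(x) = 2x - 2 vanishes at x ∈ {1}; Q'(y) = 12(y - 3)(y - 1)(y + 1) vanishes at y ∈ {-1, 1, 3}.
Local minima of P (where P''>0): P(1)=-1. Local minima of Q: Q(-1)=-27, Q(3)=-27.
So the global minimum of h is P(1) + Q(-1) + 6 = -1 − 27 + 6 = -22, attained at (1, -1).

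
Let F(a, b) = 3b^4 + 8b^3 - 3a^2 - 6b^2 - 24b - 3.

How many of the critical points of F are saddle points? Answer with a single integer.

2

F separates as a function of a plus a function of b, so ∇F=0 decouples.
∂F/∂a = -6a = 0 at a ∈ {0}; ∂F/∂b = 12(b - 1)(b + 1)(b + 2) = 0 at b ∈ {-2, -1, 1}.
The Hessian is diagonal: diag(F_aa, F_bb). Second derivatives: F_aa(0)=-6; F_bb(-2)=36, F_bb(-1)=-24, F_bb(1)=72.
Saddle points occur where the two diagonal entries have opposite signs: (0, -2), (0, 1). Count: 2.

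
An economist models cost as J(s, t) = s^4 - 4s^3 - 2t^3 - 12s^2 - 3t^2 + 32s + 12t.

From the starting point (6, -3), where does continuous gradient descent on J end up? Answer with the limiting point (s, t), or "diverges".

(4, -2)

J is separable, so gradient descent decouples: s follows -∂J/∂s, t follows -∂J/∂t.
∂J/∂s = 4(s - 4)(s - 1)(s + 2); at s=6 this is 320, so s decreases.
∂J/∂t = -6(t - 1)(t + 2); at t=-3 this is -24, so t increases.
s converges to its nearest critical value 4 (a local min of the s-part); t converges to -2. The iterate converges to (4, -2).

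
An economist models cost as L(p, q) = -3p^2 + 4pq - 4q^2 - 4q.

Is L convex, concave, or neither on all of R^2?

L is quadratic, so its Hessian is the constant matrix H = [[-6, 4], [4, -8]].
det(H) = 32, tr(H) = -14.
det(H) > 0 and tr(H) < 0, so H is negative definite everywhere: concave.

concave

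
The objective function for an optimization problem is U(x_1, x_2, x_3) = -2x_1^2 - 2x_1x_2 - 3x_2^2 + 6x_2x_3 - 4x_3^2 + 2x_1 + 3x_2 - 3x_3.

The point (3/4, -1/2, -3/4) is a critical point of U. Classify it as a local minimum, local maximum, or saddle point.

The Hessian is constant: H = [[-4, -2, 0], [-2, -6, 6], [0, 6, -8]].
Leading principal minors: Δ₁ = -4, Δ₂ = 20, Δ₃ = -16.
The minors alternate sign starting negative (−, +, −), so H is negative definite: a local maximum.

local maximum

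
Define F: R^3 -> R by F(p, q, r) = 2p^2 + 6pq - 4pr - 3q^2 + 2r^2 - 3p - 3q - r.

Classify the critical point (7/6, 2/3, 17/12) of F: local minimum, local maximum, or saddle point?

The Hessian is constant: H = [[4, 6, -4], [6, -6, 0], [-4, 0, 4]].
Leading principal minors: Δ₁ = 4, Δ₂ = -60, Δ₃ = -144.
The minors fit neither the all-positive nor the alternating-sign pattern, so H is indefinite: a saddle point.

saddle point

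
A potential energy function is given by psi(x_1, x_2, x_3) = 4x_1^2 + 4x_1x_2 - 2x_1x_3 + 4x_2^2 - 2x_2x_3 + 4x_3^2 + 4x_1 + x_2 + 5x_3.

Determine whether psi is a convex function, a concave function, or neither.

convex

psi is quadratic, so its Hessian is the constant matrix H = [[8, 4, -2], [4, 8, -2], [-2, -2, 8]].
Leading principal minors: 8, 48, 352.
All positive ⇒ H ≻ 0 ⇒ convex.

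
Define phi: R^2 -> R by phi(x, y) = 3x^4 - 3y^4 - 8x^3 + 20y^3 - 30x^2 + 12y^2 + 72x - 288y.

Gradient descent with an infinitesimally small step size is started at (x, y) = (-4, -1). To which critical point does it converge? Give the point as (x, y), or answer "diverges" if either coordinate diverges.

phi is separable, so gradient descent decouples: x follows -∂phi/∂x, y follows -∂phi/∂y.
∂phi/∂x = 12(x - 3)(x - 1)(x + 2); at x=-4 this is -840, so x increases.
∂phi/∂y = -12(y - 4)(y - 3)(y + 2); at y=-1 this is -240, so y increases.
x converges to its nearest critical value -2 (a local min of the x-part); y converges to 3. The iterate converges to (-2, 3).

(-2, 3)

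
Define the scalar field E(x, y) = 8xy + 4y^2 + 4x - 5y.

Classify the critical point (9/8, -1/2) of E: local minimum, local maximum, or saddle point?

The Hessian of E is constant: H = [[0, 8], [8, 8]].
det(H) = 0·8 − 8² = -64.
Since det(H) < 0, H is indefinite and the critical point is a saddle point.

saddle point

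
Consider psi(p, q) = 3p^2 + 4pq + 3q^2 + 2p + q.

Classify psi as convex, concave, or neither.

psi is quadratic, so its Hessian is the constant matrix H = [[6, 4], [4, 6]].
det(H) = 20, tr(H) = 12.
det(H) > 0 and tr(H) > 0, so H is positive definite everywhere: convex.

convex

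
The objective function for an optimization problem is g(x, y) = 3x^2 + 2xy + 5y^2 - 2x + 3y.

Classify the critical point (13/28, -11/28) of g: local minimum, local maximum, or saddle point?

The Hessian of g is constant: H = [[6, 2], [2, 10]].
det(H) = 6·10 − 2² = 56.
det(H) > 0 and tr(H) = 16 > 0, so H is positive definite and the point is a local minimum.

local minimum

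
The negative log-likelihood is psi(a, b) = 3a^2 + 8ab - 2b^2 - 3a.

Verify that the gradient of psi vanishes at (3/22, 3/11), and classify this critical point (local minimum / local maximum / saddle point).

saddle point

∇psi = (6a + 8b - 3, 8a - 4b); substituting (3/22, 3/11) gives ∇psi = (0, 0), so (3/22, 3/11) is indeed a critical point.
The Hessian of psi is constant: H = [[6, 8], [8, -4]].
det(H) = 6·(-4) − 8² = -88.
Since det(H) < 0, H is indefinite and the critical point is a saddle point.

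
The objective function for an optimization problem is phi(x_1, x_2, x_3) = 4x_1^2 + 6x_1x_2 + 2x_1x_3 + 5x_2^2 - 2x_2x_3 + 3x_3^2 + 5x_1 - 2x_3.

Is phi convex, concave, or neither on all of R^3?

phi is quadratic, so its Hessian is the constant matrix H = [[8, 6, 2], [6, 10, -2], [2, -2, 6]].
Leading principal minors: 8, 44, 144.
All positive ⇒ H ≻ 0 ⇒ convex.

convex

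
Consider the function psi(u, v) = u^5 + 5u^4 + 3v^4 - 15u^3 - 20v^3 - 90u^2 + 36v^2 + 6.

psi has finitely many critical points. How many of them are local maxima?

psi separates as a function of u plus a function of v, so ∇psi=0 decouples.
∂psi/∂u = 5u(u - 3)(u + 3)(u + 4) = 0 at u ∈ {-4, -3, 0, 3}; ∂psi/∂v = 12v(v - 3)(v - 2) = 0 at v ∈ {0, 2, 3}.
The Hessian is diagonal: diag(psi_uu, psi_vv). Second derivatives: psi_uu(-4)=-140, psi_uu(-3)=90, psi_uu(0)=-180, psi_uu(3)=630; psi_vv(0)=72, psi_vv(2)=-24, psi_vv(3)=36.
Local maxima occur where both diagonal entries negative: (-4, 2), (0, 2). Count: 2.

2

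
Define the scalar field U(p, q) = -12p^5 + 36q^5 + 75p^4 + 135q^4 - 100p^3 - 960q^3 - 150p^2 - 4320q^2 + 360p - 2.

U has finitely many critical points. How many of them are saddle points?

8

U separates as a function of p plus a function of q, so ∇U=0 decouples.
∂U/∂p = -60(p - 3)(p - 2)(p - 1)(p + 1) = 0 at p ∈ {-1, 1, 2, 3}; ∂U/∂q = 180q(q - 4)(q + 3)(q + 4) = 0 at q ∈ {-4, -3, 0, 4}.
The Hessian is diagonal: diag(U_pp, U_qq). Second derivatives: U_pp(-1)=1440, U_pp(1)=-240, U_pp(2)=180, U_pp(3)=-480; U_qq(-4)=-5760, U_qq(-3)=3780, U_qq(0)=-8640, U_qq(4)=40320.
Saddle points occur where the two diagonal entries have opposite signs: (-1, -4), (-1, 0), (1, -3), (1, 4), (2, -4), (2, 0), (3, -3), (3, 4). Count: 8.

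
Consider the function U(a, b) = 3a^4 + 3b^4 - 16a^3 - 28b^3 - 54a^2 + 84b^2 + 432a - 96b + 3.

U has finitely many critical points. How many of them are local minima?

4

U separates as a function of a plus a function of b, so ∇U=0 decouples.
∂U/∂a = 12(a - 4)(a - 3)(a + 3) = 0 at a ∈ {-3, 3, 4}; ∂U/∂b = 12(b - 4)(b - 2)(b - 1) = 0 at b ∈ {1, 2, 4}.
The Hessian is diagonal: diag(U_aa, U_bb). Second derivatives: U_aa(-3)=504, U_aa(3)=-72, U_aa(4)=84; U_bb(1)=36, U_bb(2)=-24, U_bb(4)=72.
Local minima occur where both diagonal entries positive: (-3, 1), (-3, 4), (4, 1), (4, 4). Count: 4.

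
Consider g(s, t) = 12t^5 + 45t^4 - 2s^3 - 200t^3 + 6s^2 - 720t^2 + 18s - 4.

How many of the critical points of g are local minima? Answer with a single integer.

g separates as a function of s plus a function of t, so ∇g=0 decouples.
∂g/∂s = -6(s - 3)(s + 1) = 0 at s ∈ {-1, 3}; ∂g/∂t = 60t(t - 3)(t + 2)(t + 4) = 0 at t ∈ {-4, -2, 0, 3}.
The Hessian is diagonal: diag(g_ss, g_tt). Second derivatives: g_ss(-1)=24, g_ss(3)=-24; g_tt(-4)=-3360, g_tt(-2)=1200, g_tt(0)=-1440, g_tt(3)=6300.
Local minima occur where both diagonal entries positive: (-1, -2), (-1, 3). Count: 2.

2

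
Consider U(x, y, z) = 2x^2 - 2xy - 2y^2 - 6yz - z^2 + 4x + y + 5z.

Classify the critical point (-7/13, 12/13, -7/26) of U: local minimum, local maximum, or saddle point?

The Hessian is constant: H = [[4, -2, 0], [-2, -4, -6], [0, -6, -2]].
Leading principal minors: Δ₁ = 4, Δ₂ = -20, Δ₃ = -104.
The minors fit neither the all-positive nor the alternating-sign pattern, so H is indefinite: a saddle point.

saddle point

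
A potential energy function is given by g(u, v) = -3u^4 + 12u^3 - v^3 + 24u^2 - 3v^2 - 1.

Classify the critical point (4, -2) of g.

The mixed partial ∂²g/∂u∂v is 0, so the Hessian at any point is diag(g_uu, g_vv) = diag(12(-3u^2 + 6u + 4), -6(v + 1)).
At (4, -2): H = diag(-240, 6).
The eigenvalues have opposite signs, so H is indefinite: a saddle point.

saddle point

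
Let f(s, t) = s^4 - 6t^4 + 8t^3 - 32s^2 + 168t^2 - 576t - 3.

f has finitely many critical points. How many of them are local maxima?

f separates as a function of s plus a function of t, so ∇f=0 decouples.
∂f/∂s = 4s(s - 4)(s + 4) = 0 at s ∈ {-4, 0, 4}; ∂f/∂t = -24(t - 3)(t - 2)(t + 4) = 0 at t ∈ {-4, 2, 3}.
The Hessian is diagonal: diag(f_ss, f_tt). Second derivatives: f_ss(-4)=128, f_ss(0)=-64, f_ss(4)=128; f_tt(-4)=-1008, f_tt(2)=144, f_tt(3)=-168.
Local maxima occur where both diagonal entries negative: (0, -4), (0, 3). Count: 2.

2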